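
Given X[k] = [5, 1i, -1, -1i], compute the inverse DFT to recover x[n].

x[n] = (1/4) Σ(k=0 to 3) X[k] · e^(2πikn/4)

Computing each x[n]:
x[0] = 1
x[1] = 1
x[2] = 1
x[3] = 2

x = [1, 1, 1, 2]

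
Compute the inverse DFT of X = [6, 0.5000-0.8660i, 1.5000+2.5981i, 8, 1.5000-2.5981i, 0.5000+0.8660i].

x[n] = (1/6) Σ(k=0 to 5) X[k] · e^(2πikn/6)

Computing each x[n]:
x[0] = 3
x[1] = -1
x[2] = 3
x[3] = 0
x[4] = 1
x[5] = 0

x = [3, -1, 3, 0, 1, 0]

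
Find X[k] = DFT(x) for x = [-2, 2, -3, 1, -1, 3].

X[k] = Σ(n=0 to 5) x[n] · ω_6^(nk)
where ω_6 = e^(-2πi/6)

Computing each X[k]:
X[0] = 0
X[1] = 1.5000+2.5981i
X[2] = -1.5000-0.8660i
X[3] = -12
X[4] = -1.5000+0.8660i
X[5] = 1.5000-2.5981i

X = [0, 1.5000+2.5981i, -1.5000-0.8660i, -12, -1.5000+0.8660i, 1.5000-2.5981i]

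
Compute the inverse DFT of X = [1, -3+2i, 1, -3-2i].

x[n] = (1/4) Σ(k=0 to 3) X[k] · e^(2πikn/4)

Computing each x[n]:
x[0] = -1
x[1] = -1
x[2] = 2
x[3] = 1

x = [-1, -1, 2, 1]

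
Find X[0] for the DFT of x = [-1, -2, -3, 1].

X[0] = Σ(n=0 to 3) x[n] · ω_4^0 = Σ x[n]
= (-1) + (-2) + (-3) + (1)

X[0] = -5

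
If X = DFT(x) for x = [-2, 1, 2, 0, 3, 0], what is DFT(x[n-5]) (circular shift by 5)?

Time shift by 5: X_shifted[k] = ω_6^(5k) · X[k]
Shifted x = [1, 2, 0, 3, 0, -2]

DFT(x[n-5]) = [4, -2.0000-3.4641i, 4.0000-3.4641i, -2, 4.0000+3.4641i, -2.0000+3.4641i]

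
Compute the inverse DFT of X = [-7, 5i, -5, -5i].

x[n] = (1/4) Σ(k=0 to 3) X[k] · e^(2πikn/4)

Computing each x[n]:
x[0] = -3
x[1] = -3
x[2] = -3
x[3] = 2

x = [-3, -3, -3, 2]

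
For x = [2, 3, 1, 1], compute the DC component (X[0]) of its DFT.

X[0] = Σ(n=0 to 3) x[n] · ω_4^0 = Σ x[n]
= (2) + (3) + (1) + (1)

X[0] = 7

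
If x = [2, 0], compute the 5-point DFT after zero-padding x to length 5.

Original 2-point DFT: [2, 2]
Zero-padded 5-point DFT provides frequency interpolation.

DFT_5([x, 0, ...]) = [2, 2, 2, 2, 2]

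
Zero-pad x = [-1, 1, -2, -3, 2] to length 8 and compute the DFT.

Original 5-point DFT: [-3, 3.9721+0.3633i, -4.9721+1.5388i, -4.9721-1.5388i, 3.9721-0.3633i]
Zero-padded 8-point DFT provides frequency interpolation.

DFT_8([x, 0, ...]) = [-3, -0.1716+3.4142i, 3-4i, -5.8284-0.5858i, 1, -5.8284+0.5858i, 3+4i, -0.1716-3.4142i]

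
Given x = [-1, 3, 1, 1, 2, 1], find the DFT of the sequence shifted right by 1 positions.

Time shift by 1: X_shifted[k] = ω_6^(1k) · X[k]
Shifted x = [1, -1, 3, 1, 1, 2]

DFT(x[n-1]) = [7, -1.5000+0.8660i, -0.5000+4.3301i, 3, -0.5000-4.3301i, -1.5000-0.8660i]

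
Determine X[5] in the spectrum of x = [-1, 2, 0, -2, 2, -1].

X[5] = Σ(n=0 to 5) x[n] · ω_6^(5n) where ω_6 = e^(-2πi/6)
= (-1)·ω_6^0 + (2)·ω_6^5 + (0)·ω_6^10 + (-2)·ω_6^15 + (2)·ω_6^20 + (-1)·ω_6^25

X[5] = 0.5000+0.8660i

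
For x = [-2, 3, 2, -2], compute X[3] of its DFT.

X[3] = Σ(n=0 to 3) x[n] · ω_4^(3n) where ω_4 = e^(-2πi/4)
= (-2)·ω_4^0 + (3)·ω_4^3 + (2)·ω_4^6 + (-2)·ω_4^9

X[3] = -4+5i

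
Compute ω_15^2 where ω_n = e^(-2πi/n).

ω_15^2 = e^(-2πi·2/15)
= cos(-2π·2/15) + i·sin(-2π·2/15)
= cos(-4π/15) + i·sin(-4π/15)

ω_15^2 = cos(-4π/15) + i·sin(-4π/15) = 0.6691-0.7431i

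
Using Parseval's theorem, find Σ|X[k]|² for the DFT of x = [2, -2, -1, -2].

Parseval: Σ|x[n]|² = (1/N)Σ|X[k]|², so Σ|X[k]|² = N·Σ|x[n]|² = 4·13.0000

Σ|X[k]|² = N·Σ|x[n]|² = 4·13.0000 = 52.0000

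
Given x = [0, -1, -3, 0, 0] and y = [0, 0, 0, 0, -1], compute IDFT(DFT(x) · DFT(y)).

(x ⊛ y)[n] = Σ(m=0 to 4) x[m] · y[(n-m) mod 5]

Computing each output sample:
(x ⊛ y)[0] = 1
(x ⊛ y)[1] = 3
(x ⊛ y)[2] = 0
(x ⊛ y)[3] = 0
(x ⊛ y)[4] = 0

x ⊛ y = [1, 3, 0, 0, 0]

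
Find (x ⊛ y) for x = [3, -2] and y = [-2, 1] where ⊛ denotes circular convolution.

(x ⊛ y)[n] = Σ(m=0 to 1) x[m] · y[(n-m) mod 2]

Computing each output sample:
(x ⊛ y)[0] = -8
(x ⊛ y)[1] = 7

x ⊛ y = [-8, 7]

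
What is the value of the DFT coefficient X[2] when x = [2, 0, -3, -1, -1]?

X[2] = Σ(n=0 to 4) x[n] · ω_5^(2n) where ω_5 = e^(-2πi/5)
= (2)·ω_5^0 + (0)·ω_5^2 + (-3)·ω_5^4 + (-1)·ω_5^6 + (-1)·ω_5^8

X[2] = 1.5729-2.4899i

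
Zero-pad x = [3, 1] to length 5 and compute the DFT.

Original 2-point DFT: [4, 2]
Zero-padded 5-point DFT provides frequency interpolation.

DFT_5([x, 0, ...]) = [4, 3.3090-0.9511i, 2.1910-0.5878i, 2.1910+0.5878i, 3.3090+0.9511i]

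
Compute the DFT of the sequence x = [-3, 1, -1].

X[k] = Σ(n=0 to 2) x[n] · ω_3^(nk)
where ω_3 = e^(-2πi/3)

Computing each X[k]:
X[0] = -3
X[1] = -3.0000-1.7321i
X[2] = -3.0000+1.7321i

X = [-3, -3.0000-1.7321i, -3.0000+1.7321i]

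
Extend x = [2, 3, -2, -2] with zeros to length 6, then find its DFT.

Original 4-point DFT: [1, 4-5i, -1, 4+5i]
Zero-padded 6-point DFT provides frequency interpolation.

DFT_6([x, 0, ...]) = [1, 6.5000-0.8660i, -0.5000-4.3301i, -1, -0.5000+4.3301i, 6.5000+0.8660i]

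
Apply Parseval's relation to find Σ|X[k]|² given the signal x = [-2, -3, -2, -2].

Parseval: Σ|x[n]|² = (1/N)Σ|X[k]|², so Σ|X[k]|² = N·Σ|x[n]|² = 4·21.0000

Σ|X[k]|² = N·Σ|x[n]|² = 4·21.0000 = 84.0000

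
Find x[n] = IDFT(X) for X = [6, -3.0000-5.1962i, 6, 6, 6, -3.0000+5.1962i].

x[n] = (1/6) Σ(k=0 to 5) X[k] · e^(2πikn/6)

Computing each x[n]:
x[0] = 3
x[1] = 0
x[2] = 3
x[3] = 3
x[4] = 0
x[5] = -3

x = [3, 0, 3, 3, 0, -3]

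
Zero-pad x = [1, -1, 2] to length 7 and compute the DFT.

Original 3-point DFT: [2, 0.5000+2.5981i, 0.5000-2.5981i]
Zero-padded 7-point DFT provides frequency interpolation.

DFT_7([x, 0, ...]) = [2, -0.0685-1.1680i, -0.5794+1.8427i, 3.1479+1.9975i, 3.1479-1.9975i, -0.5794-1.8427i, -0.0685+1.1680i]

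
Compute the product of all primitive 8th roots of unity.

The primitive 8th roots of unity are ω_8^k for k coprime to 8: k ∈ {1, 3, 5, 7}
Their product equals the constant term of the cyclotomic polynomial Φ_8(x) up to sign.
For n ≥ 3, the product of all primitive nth roots of unity is 1. (For n=1 it is 1; for n=2 it is -1.)

1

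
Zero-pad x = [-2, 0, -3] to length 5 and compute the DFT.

Original 3-point DFT: [-5, -0.5000-2.5981i, -0.5000+2.5981i]
Zero-padded 5-point DFT provides frequency interpolation.

DFT_5([x, 0, ...]) = [-5, 0.4271+1.7634i, -2.9271-2.8532i, -2.9271+2.8532i, 0.4271-1.7634i]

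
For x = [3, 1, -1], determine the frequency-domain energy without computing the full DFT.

Parseval: Σ|x[n]|² = (1/N)Σ|X[k]|², so Σ|X[k]|² = N·Σ|x[n]|² = 3·11.0000

Σ|X[k]|² = N·Σ|x[n]|² = 3·11.0000 = 33.0000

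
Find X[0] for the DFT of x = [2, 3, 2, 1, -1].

X[0] = Σ(n=0 to 4) x[n] · ω_5^0 = Σ x[n]
= (2) + (3) + (2) + (1) + (-1)

X[0] = 7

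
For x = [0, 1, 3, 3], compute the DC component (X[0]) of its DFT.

X[0] = Σ(n=0 to 3) x[n] · ω_4^0 = Σ x[n]
= (0) + (1) + (3) + (3)

X[0] = 7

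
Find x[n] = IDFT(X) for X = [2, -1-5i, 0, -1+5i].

x[n] = (1/4) Σ(k=0 to 3) X[k] · e^(2πikn/4)

Computing each x[n]:
x[0] = 0
x[1] = 3
x[2] = 1
x[3] = -2

x = [0, 3, 1, -2]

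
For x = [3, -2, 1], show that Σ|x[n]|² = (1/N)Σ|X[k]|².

Time domain:
Σ|x[n]|² = |3|² + |-2|² + |1|² = 14.0000

Frequency domain:
(1/3)Σ|X[k]|² = (1/3)(|2|² + |3.5000+2.5981i|² + |3.5000-2.5981i|²) = (1/3)·42.0000 = 14.0000

Both sides agree, confirming Parseval's theorem.

Σ|x[n]|² = (1/N)Σ|X[k]|² = 14.0000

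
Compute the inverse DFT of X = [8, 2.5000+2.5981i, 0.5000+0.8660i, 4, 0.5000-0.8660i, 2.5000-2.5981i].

x[n] = (1/6) Σ(k=0 to 5) X[k] · e^(2πikn/6)

Computing each x[n]:
x[0] = 3
x[1] = 0
x[2] = 1
x[3] = 0
x[4] = 2
x[5] = 2

x = [3, 0, 1, 0, 2, 2]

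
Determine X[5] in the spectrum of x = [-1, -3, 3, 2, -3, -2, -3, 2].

X[5] = Σ(n=0 to 7) x[n] · ω_8^(5n) where ω_8 = e^(-2πi/8)
= (-1)·ω_8^0 + (-3)·ω_8^5 + (3)·ω_8^10 + (2)·ω_8^15 + (-3)·ω_8^20 + (-2)·ω_8^25 + (-3)·ω_8^30 + (2)·ω_8^35

X[5] = 2.7071-6.7071i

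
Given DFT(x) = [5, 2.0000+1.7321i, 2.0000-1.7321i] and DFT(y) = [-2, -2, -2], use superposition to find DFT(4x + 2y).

By linearity: DFT(4x + 2y) = 4·DFT(x) + 2·DFT(y)
= 4·[5, 2.0000+1.7321i, 2.0000-1.7321i] + 2·[-2, -2, -2]

Computing element-wise:
Z[0] = 4·(5) + 2·(-2) = 16
Z[1] = 4·(2.0000+1.7321i) + 2·(-2) = 4.0000+6.9284i
Z[2] = 4·(2.0000-1.7321i) + 2·(-2) = 4.0000-6.9284i

DFT(4x + 2y) = 4·X + 2·Y = [16, 4.0000+6.9284i, 4.0000-6.9284i]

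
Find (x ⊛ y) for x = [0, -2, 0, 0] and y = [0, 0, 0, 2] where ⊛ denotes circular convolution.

(x ⊛ y)[n] = Σ(m=0 to 3) x[m] · y[(n-m) mod 4]

Computing each output sample:
(x ⊛ y)[0] = -4
(x ⊛ y)[1] = 0
(x ⊛ y)[2] = 0
(x ⊛ y)[3] = 0

x ⊛ y = [-4, 0, 0, 0]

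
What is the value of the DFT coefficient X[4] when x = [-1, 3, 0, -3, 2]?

X[4] = Σ(n=0 to 4) x[n] · ω_5^(4n) where ω_5 = e^(-2πi/5)
= (-1)·ω_5^0 + (3)·ω_5^4 + (0)·ω_5^8 + (-3)·ω_5^12 + (2)·ω_5^16

X[4] = 2.9721+2.7144i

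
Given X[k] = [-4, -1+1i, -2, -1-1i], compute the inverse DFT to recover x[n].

x[n] = (1/4) Σ(k=0 to 3) X[k] · e^(2πikn/4)

Computing each x[n]:
x[0] = -2
x[1] = -1
x[2] = -1
x[3] = 0

x = [-2, -1, -1, 0]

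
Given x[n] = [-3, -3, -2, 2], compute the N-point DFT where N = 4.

X[k] = Σ(n=0 to 3) x[n] · ω_4^(nk)
where ω_4 = e^(-2πi/4)

Computing each X[k]:
X[0] = -6
X[1] = -1+5i
X[2] = -4
X[3] = -1-5i

X = [-6, -1+5i, -4, -1-5i]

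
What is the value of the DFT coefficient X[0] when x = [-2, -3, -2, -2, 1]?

X[0] = Σ(n=0 to 4) x[n] · ω_5^0 = Σ x[n]
= (-2) + (-3) + (-2) + (-2) + (1)

X[0] = -8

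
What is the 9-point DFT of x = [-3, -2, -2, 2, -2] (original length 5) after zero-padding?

Original 5-point DFT: [-7, -4.2361+2.3511i, 0.2361-3.8042i, 0.2361+3.8042i, -4.2361-2.3511i]
Zero-padded 9-point DFT provides frequency interpolation.

DFT_9([x, 0, ...]) = [-7, -4.0000+2.2072i, -4.0000+3.1001i, 2.0000+1.7321i, -4.0000-4.3032i, -4.0000+4.3032i, 2.0000-1.7321i, -4.0000-3.1001i, -4.0000-2.2072i]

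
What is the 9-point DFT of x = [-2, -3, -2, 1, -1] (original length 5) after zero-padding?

Original 5-point DFT: [-7, -2.4271+3.6655i, 0.9271-1.6776i, 0.9271+1.6776i, -2.4271-3.6655i]
Zero-padded 9-point DFT provides frequency interpolation.

DFT_9([x, 0, ...]) = [-7, -4.2057+3.3740i, -1.9076+3.8617i, 2.0000+1.7321i, -1.3867-2.1103i, -1.3867+2.1103i, 2.0000-1.7321i, -1.9076-3.8617i, -4.2057-3.3740i]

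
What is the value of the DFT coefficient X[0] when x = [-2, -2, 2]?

X[0] = Σ(n=0 to 2) x[n] · ω_3^0 = Σ x[n]
= (-2) + (-2) + (2)

X[0] = -2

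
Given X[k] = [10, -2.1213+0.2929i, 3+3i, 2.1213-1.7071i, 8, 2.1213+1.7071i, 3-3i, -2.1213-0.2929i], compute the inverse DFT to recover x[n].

x[n] = (1/8) Σ(k=0 to 7) X[k] · e^(2πikn/8)

Computing each x[n]:
x[0] = 3
x[1] = -1
x[2] = 1
x[3] = 2
x[4] = 3
x[5] = 0
x[6] = 2
x[7] = 0

x = [3, -1, 1, 2, 3, 0, 2, 0]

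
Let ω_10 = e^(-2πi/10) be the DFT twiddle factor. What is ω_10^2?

ω_10^2 = e^(-2πi·2/10)
= cos(-2π·2/10) + i·sin(-2π·2/10)
= cos(-4π/10) + i·sin(-4π/10)

ω_10^2 = cos(-4π/10) + i·sin(-4π/10) = 0.3090-0.9511i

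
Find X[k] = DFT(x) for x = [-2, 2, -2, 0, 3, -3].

X[k] = Σ(n=0 to 5) x[n] · ω_6^(nk)
where ω_6 = e^(-2πi/6)

Computing each X[k]:
X[0] = -2
X[1] = -3
X[2] = -2.0000-8.6603i
X[3] = 0
X[4] = -2.0000+8.6603i
X[5] = -3

X = [-2, -3, -2.0000-8.6603i, 0, -2.0000+8.6603i, -3]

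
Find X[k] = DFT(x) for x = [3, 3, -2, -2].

X[k] = Σ(n=0 to 3) x[n] · ω_4^(nk)
where ω_4 = e^(-2πi/4)

Computing each X[k]:
X[0] = 2
X[1] = 5-5i
X[2] = 0
X[3] = 5+5i

X = [2, 5-5i, 0, 5+5i]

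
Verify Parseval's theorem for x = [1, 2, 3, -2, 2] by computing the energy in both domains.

Time domain:
Σ|x[n]|² = |1|² + |2|² + |3|² + |-2|² + |2|² = 22.0000

Frequency domain:
(1/5)Σ|X[k]|² = (1/5)(|6|² + |1.4271-2.9389i|² + |-1.9271+4.7553i|² + |-1.9271-4.7553i|² + |1.4271+2.9389i|²) = (1/5)·110.0000 = 22.0000

Both sides agree, confirming Parseval's theorem.

Σ|x[n]|² = (1/N)Σ|X[k]|² = 22.0000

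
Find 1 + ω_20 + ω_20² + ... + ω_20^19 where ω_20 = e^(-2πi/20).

Sum of all nth roots of unity equals 0 for n > 1 (geometric series with r ≠ 1).

0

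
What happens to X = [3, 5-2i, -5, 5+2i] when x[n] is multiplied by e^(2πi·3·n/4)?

Modulation property: DFT(ω_4^(-3n)·x[n]) = X[(k-3) mod 4], so circularly shift X by 3 positions.

X[k-3] = [5-2i, -5, 5+2i, 3]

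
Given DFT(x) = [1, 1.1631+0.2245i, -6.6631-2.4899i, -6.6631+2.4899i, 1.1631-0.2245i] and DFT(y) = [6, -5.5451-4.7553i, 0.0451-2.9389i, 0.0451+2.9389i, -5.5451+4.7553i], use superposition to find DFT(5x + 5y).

By linearity: DFT(5x + 5y) = 5·DFT(x) + 5·DFT(y)
= 5·[1, 1.1631+0.2245i, -6.6631-2.4899i, -6.6631+2.4899i, 1.1631-0.2245i] + 5·[6, -5.5451-4.7553i, 0.0451-2.9389i, 0.0451+2.9389i, -5.5451+4.7553i]

Computing element-wise:
Z[0] = 5·(1) + 5·(6) = 35
Z[1] = 5·(1.1631+0.2245i) + 5·(-5.5451-4.7553i) = -21.9100-22.6540i
Z[2] = 5·(-6.6631-2.4899i) + 5·(0.0451-2.9389i) = -33.0900-27.1440i
Z[3] = 5·(-6.6631+2.4899i) + 5·(0.0451+2.9389i) = -33.0900+27.1440i
Z[4] = 5·(1.1631-0.2245i) + 5·(-5.5451+4.7553i) = -21.9100+22.6540i

DFT(5x + 5y) = 5·X + 5·Y = [35, -21.9100-22.6540i, -33.0900-27.1440i, -33.0900+27.1440i, -21.9100+22.6540i]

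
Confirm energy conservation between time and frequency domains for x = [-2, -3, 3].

Time domain:
Σ|x[n]|² = |-2|² + |-3|² + |3|² = 22.0000

Frequency domain:
(1/3)Σ|X[k]|² = (1/3)(|-2|² + |-2.0000+5.1962i|² + |-2.0000-5.1962i|²) = (1/3)·66.0000 = 22.0000

Both sides agree, confirming Parseval's theorem.

Σ|x[n]|² = (1/N)Σ|X[k]|² = 22.0000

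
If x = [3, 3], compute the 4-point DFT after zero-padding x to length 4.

Original 2-point DFT: [6, 0]
Zero-padded 4-point DFT provides frequency interpolation.

DFT_4([x, 0, ...]) = [6, 3-3i, 0, 3+3i]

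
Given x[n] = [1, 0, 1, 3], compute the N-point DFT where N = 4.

X[k] = Σ(n=0 to 3) x[n] · ω_4^(nk)
where ω_4 = e^(-2πi/4)

Computing each X[k]:
X[0] = 5
X[1] = 3i
X[2] = -1
X[3] = -3i

X = [5, 3i, -1, -3i]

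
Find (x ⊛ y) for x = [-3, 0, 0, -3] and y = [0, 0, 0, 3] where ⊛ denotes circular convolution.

(x ⊛ y)[n] = Σ(m=0 to 3) x[m] · y[(n-m) mod 4]

Computing each output sample:
(x ⊛ y)[0] = 0
(x ⊛ y)[1] = 0
(x ⊛ y)[2] = -9
(x ⊛ y)[3] = -9

x ⊛ y = [0, 0, -9, -9]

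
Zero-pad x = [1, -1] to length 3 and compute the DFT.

Original 2-point DFT: [0, 2]
Zero-padded 3-point DFT provides frequency interpolation.

DFT_3([x, 0, ...]) = [0, 1.5000+0.8660i, 1.5000-0.8660i]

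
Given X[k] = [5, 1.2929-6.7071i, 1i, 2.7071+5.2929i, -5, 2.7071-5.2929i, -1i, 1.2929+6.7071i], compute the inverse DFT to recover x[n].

x[n] = (1/8) Σ(k=0 to 7) X[k] · e^(2πikn/8)

Computing each x[n]:
x[0] = 1
x[1] = 1
x[2] = 3
x[3] = 2
x[4] = -1
x[5] = 1
x[6] = -3
x[7] = 1

x = [1, 1, 3, 2, -1, 1, -3, 1]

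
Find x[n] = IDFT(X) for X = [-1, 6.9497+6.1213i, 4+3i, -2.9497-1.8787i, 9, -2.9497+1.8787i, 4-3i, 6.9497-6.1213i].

x[n] = (1/8) Σ(k=0 to 7) X[k] · e^(2πikn/8)

Computing each x[n]:
x[0] = 3
x[1] = -1
x[2] = -2
x[3] = -3
x[4] = 1
x[5] = -3
x[6] = 2
x[7] = 2

x = [3, -1, -2, -3, 1, -3, 2, 2]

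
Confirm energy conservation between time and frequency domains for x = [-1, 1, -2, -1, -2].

Time domain:
Σ|x[n]|² = |-1|² + |1|² + |-2|² + |-1|² + |-2|² = 11.0000

Frequency domain:
(1/5)Σ|X[k]|² = (1/5)(|-5|² + |1.1180-2.2654i|² + |-1.1180-2.7144i|² + |-1.1180+2.7144i|² + |1.1180+2.2654i|²) = (1/5)·55.0000 = 11.0000

Both sides agree, confirming Parseval's theorem.

Σ|x[n]|² = (1/N)Σ|X[k]|² = 11.0000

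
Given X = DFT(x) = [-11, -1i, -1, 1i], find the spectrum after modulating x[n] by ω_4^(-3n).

Modulation property: DFT(ω_4^(-3n)·x[n]) = X[(k-3) mod 4], so circularly shift X by 3 positions.

X[k-3] = [-1i, -1, 1i, -11]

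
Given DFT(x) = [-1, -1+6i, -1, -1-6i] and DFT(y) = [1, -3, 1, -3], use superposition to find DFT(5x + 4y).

By linearity: DFT(5x + 4y) = 5·DFT(x) + 4·DFT(y)
= 5·[-1, -1+6i, -1, -1-6i] + 4·[1, -3, 1, -3]

Computing element-wise:
Z[0] = 5·(-1) + 4·(1) = -1
Z[1] = 5·(-1+6i) + 4·(-3) = -17+30i
Z[2] = 5·(-1) + 4·(1) = -1
Z[3] = 5·(-1-6i) + 4·(-3) = -17-30i

DFT(5x + 4y) = 5·X + 4·Y = [-1, -17+30i, -1, -17-30i]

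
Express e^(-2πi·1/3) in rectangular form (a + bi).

ω_3^1 = e^(-2πi·1/3)
= cos(-2π·1/3) + i·sin(-2π·1/3)
= cos(-2π/3) + i·sin(-2π/3)

ω_3^1 = cos(-2π/3) + i·sin(-2π/3) = -0.5000-0.8660i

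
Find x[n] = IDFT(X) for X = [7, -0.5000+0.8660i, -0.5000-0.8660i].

x[n] = (1/3) Σ(k=0 to 2) X[k] · e^(2πikn/3)

Computing each x[n]:
x[0] = 2
x[1] = 2
x[2] = 3

x = [2, 2, 3]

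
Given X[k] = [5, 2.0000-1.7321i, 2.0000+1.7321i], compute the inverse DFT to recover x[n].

x[n] = (1/3) Σ(k=0 to 2) X[k] · e^(2πikn/3)

Computing each x[n]:
x[0] = 3
x[1] = 2
x[2] = 0

x = [3, 2, 0]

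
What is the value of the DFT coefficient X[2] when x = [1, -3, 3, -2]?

X[2] = Σ(n=0 to 3) x[n] · ω_4^(2n) where ω_4 = e^(-2πi/4)
= (1)·ω_4^0 + (-3)·ω_4^2 + (3)·ω_4^4 + (-2)·ω_4^6

X[2] = 9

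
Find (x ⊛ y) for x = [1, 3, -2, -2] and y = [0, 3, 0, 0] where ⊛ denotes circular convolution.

(x ⊛ y)[n] = Σ(m=0 to 3) x[m] · y[(n-m) mod 4]

Computing each output sample:
(x ⊛ y)[0] = -6
(x ⊛ y)[1] = 3
(x ⊛ y)[2] = 9
(x ⊛ y)[3] = -6

x ⊛ y = [-6, 3, 9, -6]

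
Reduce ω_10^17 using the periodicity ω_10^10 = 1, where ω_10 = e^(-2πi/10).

Since ω_10^10 = 1, powers reduce modulo 10.
17 mod 10 = 7
So ω_10^17 = ω_10^7 = e^(-2πi·7/10)

ω_10^17 = ω_10^7 = -0.3090+0.9511i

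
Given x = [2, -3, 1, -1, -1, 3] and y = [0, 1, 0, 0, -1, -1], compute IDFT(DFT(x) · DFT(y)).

(x ⊛ y)[n] = Σ(m=0 to 5) x[m] · y[(n-m) mod 6]

Computing each output sample:
(x ⊛ y)[0] = 5
(x ⊛ y)[1] = 2
(x ⊛ y)[2] = -1
(x ⊛ y)[3] = -1
(x ⊛ y)[4] = -6
(x ⊛ y)[5] = 0

x ⊛ y = [5, 2, -1, -1, -6, 0]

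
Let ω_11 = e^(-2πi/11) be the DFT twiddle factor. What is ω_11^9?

ω_11^9 = e^(-2πi·9/11)
= cos(-2π·9/11) + i·sin(-2π·9/11)
= cos(-18π/11) + i·sin(-18π/11)

ω_11^9 = cos(-18π/11) + i·sin(-18π/11) = 0.4154+0.9096i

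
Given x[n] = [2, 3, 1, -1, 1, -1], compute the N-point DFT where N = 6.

X[k] = Σ(n=0 to 5) x[n] · ω_6^(nk)
where ω_6 = e^(-2πi/6)

Computing each X[k]:
X[0] = 5
X[1] = 3.0000-3.4641i
X[2] = -1.0000-3.4641i
X[3] = 3
X[4] = -1.0000+3.4641i
X[5] = 3.0000+3.4641i

X = [5, 3.0000-3.4641i, -1.0000-3.4641i, 3, -1.0000+3.4641i, 3.0000+3.4641i]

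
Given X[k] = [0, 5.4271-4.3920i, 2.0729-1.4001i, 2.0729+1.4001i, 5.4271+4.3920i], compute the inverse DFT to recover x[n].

x[n] = (1/5) Σ(k=0 to 4) X[k] · e^(2πikn/5)

Computing each x[n]:
x[0] = 3
x[1] = 2
x[2] = -1
x[3] = -2
x[4] = -2

x = [3, 2, -1, -2, -2]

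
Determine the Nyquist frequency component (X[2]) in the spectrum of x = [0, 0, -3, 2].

X[2] = Σ(n=0 to 3) x[n] · ω_4^(2n) where ω_4 = e^(-2πi/4)
= (0)·ω_4^0 + (0)·ω_4^2 + (-3)·ω_4^4 + (2)·ω_4^6

X[2] = -5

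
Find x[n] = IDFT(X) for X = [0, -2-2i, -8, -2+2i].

x[n] = (1/4) Σ(k=0 to 3) X[k] · e^(2πikn/4)

Computing each x[n]:
x[0] = -3
x[1] = 3
x[2] = -1
x[3] = 1

x = [-3, 3, -1, 1]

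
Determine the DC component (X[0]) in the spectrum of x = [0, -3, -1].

X[0] = Σ(n=0 to 2) x[n] · ω_3^0 = Σ x[n]
= (0) + (-3) + (-1)

X[0] = -4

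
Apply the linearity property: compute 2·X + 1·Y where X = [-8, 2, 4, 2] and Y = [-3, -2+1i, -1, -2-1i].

By linearity: DFT(2x + 1y) = 2·DFT(x) + 1·DFT(y)
= 2·[-8, 2, 4, 2] + 1·[-3, -2+1i, -1, -2-1i]

Computing element-wise:
Z[0] = 2·(-8) + 1·(-3) = -19
Z[1] = 2·(2) + 1·(-2+1i) = 2+1i
Z[2] = 2·(4) + 1·(-1) = 7
Z[3] = 2·(2) + 1·(-2-1i) = 2-1i

DFT(2x + 1y) = 2·X + 1·Y = [-19, 2+1i, 7, 2-1i]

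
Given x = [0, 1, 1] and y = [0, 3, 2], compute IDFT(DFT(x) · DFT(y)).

(x ⊛ y)[n] = Σ(m=0 to 2) x[m] · y[(n-m) mod 3]

Computing each output sample:
(x ⊛ y)[0] = 5
(x ⊛ y)[1] = 2
(x ⊛ y)[2] = 3

x ⊛ y = [5, 2, 3]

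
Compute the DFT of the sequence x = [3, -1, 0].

X[k] = Σ(n=0 to 2) x[n] · ω_3^(nk)
where ω_3 = e^(-2πi/3)

Computing each X[k]:
X[0] = 2
X[1] = 3.5000+0.8660i
X[2] = 3.5000-0.8660i

X = [2, 3.5000+0.8660i, 3.5000-0.8660i]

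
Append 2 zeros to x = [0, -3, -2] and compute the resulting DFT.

Original 3-point DFT: [-5, 2.5000+0.8660i, 2.5000-0.8660i]
Zero-padded 5-point DFT provides frequency interpolation.

DFT_5([x, 0, ...]) = [-5, 0.6910+4.0287i, 1.8090-0.1388i, 1.8090+0.1388i, 0.6910-4.0287i]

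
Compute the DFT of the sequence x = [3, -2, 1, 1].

X[k] = Σ(n=0 to 3) x[n] · ω_4^(nk)
where ω_4 = e^(-2πi/4)

Computing each X[k]:
X[0] = 3
X[1] = 2+3i
X[2] = 5
X[3] = 2-3i

X = [3, 2+3i, 5, 2-3i]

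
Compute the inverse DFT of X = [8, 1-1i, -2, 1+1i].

x[n] = (1/4) Σ(k=0 to 3) X[k] · e^(2πikn/4)

Computing each x[n]:
x[0] = 2
x[1] = 3
x[2] = 1
x[3] = 2

x = [2, 3, 1, 2]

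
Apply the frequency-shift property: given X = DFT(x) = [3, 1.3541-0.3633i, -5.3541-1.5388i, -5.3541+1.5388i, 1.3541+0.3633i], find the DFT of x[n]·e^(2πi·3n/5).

Modulation property: DFT(ω_5^(-3n)·x[n]) = X[(k-3) mod 5], so circularly shift X by 3 positions.

X[k-3] = [-5.3541-1.5388i, -5.3541+1.5388i, 1.3541+0.3633i, 3, 1.3541-0.3633i]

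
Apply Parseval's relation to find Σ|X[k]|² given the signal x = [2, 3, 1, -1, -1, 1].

Parseval: Σ|x[n]|² = (1/N)Σ|X[k]|², so Σ|X[k]|² = N·Σ|x[n]|² = 6·17.0000

Σ|X[k]|² = N·Σ|x[n]|² = 6·17.0000 = 102.0000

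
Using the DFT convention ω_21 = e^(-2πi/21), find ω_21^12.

ω_21^12 = e^(-2πi·12/21)
= cos(-2π·12/21) + i·sin(-2π·12/21)
= cos(-24π/21) + i·sin(-24π/21)

ω_21^12 = cos(-24π/21) + i·sin(-24π/21) = -0.9010+0.4339i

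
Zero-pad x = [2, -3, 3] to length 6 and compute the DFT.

Original 3-point DFT: [2, 2.0000+5.1962i, 2.0000-5.1962i]
Zero-padded 6-point DFT provides frequency interpolation.

DFT_6([x, 0, ...]) = [2, -1, 2.0000+5.1962i, 8, 2.0000-5.1962i, -1]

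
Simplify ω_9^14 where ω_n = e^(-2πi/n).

Since ω_9^9 = 1, powers reduce modulo 9.
14 mod 9 = 5
So ω_9^14 = ω_9^5 = e^(-2πi·5/9)

ω_9^14 = ω_9^5 = -0.9397+0.3420i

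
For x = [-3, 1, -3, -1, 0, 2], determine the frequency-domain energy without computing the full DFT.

Parseval: Σ|x[n]|² = (1/N)Σ|X[k]|², so Σ|X[k]|² = N·Σ|x[n]|² = 6·24.0000

Σ|X[k]|² = N·Σ|x[n]|² = 6·24.0000 = 144.0000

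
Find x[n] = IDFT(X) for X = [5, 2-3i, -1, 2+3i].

x[n] = (1/4) Σ(k=0 to 3) X[k] · e^(2πikn/4)

Computing each x[n]:
x[0] = 2
x[1] = 3
x[2] = 0
x[3] = 0

x = [2, 3, 0, 0]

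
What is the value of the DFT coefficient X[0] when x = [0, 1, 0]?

X[0] = Σ(n=0 to 2) x[n] · ω_3^0 = Σ x[n]
= (0) + (1) + (0)

X[0] = 1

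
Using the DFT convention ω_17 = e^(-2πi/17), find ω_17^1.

ω_17^1 = e^(-2πi·1/17)
= cos(-2π·1/17) + i·sin(-2π·1/17)
= cos(-2π/17) + i·sin(-2π/17)

ω_17^1 = cos(-2π/17) + i·sin(-2π/17) = 0.9325-0.3612i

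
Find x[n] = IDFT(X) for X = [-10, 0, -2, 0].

x[n] = (1/4) Σ(k=0 to 3) X[k] · e^(2πikn/4)

Computing each x[n]:
x[0] = -3
x[1] = -2
x[2] = -3
x[3] = -2

x = [-3, -2, -3, -2]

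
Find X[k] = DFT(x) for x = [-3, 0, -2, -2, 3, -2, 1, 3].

X[k] = Σ(n=0 to 7) x[n] · ω_8^(nk)
where ω_8 = e^(-2πi/8)

Computing each X[k]:
X[0] = -2
X[1] = -1.0503+5.1213i
X[2] = 1+3i
X[3] = -10.9497-0.8787i
X[4] = 0
X[5] = -10.9497+0.8787i
X[6] = 1-3i
X[7] = -1.0503-5.1213i

X = [-2, -1.0503+5.1213i, 1+3i, -10.9497-0.8787i, 0, -10.9497+0.8787i, 1-3i, -1.0503-5.1213i]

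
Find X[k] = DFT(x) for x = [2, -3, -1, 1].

X[k] = Σ(n=0 to 3) x[n] · ω_4^(nk)
where ω_4 = e^(-2πi/4)

Computing each X[k]:
X[0] = -1
X[1] = 3+4i
X[2] = 3
X[3] = 3-4i

X = [-1, 3+4i, 3, 3-4i]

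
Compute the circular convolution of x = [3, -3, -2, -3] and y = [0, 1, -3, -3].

(x ⊛ y)[n] = Σ(m=0 to 3) x[m] · y[(n-m) mod 4]

Computing each output sample:
(x ⊛ y)[0] = 12
(x ⊛ y)[1] = 18
(x ⊛ y)[2] = -3
(x ⊛ y)[3] = -2

x ⊛ y = [12, 18, -3, -2]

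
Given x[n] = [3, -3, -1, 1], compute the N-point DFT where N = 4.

X[k] = Σ(n=0 to 3) x[n] · ω_4^(nk)
where ω_4 = e^(-2πi/4)

Computing each X[k]:
X[0] = 0
X[1] = 4+4i
X[2] = 4
X[3] = 4-4i

X = [0, 4+4i, 4, 4-4i]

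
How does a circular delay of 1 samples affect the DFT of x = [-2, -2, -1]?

Time shift by 1: X_shifted[k] = ω_3^(1k) · X[k]
Shifted x = [-1, -2, -2]

DFT(x[n-1]) = [-5, 1, 1]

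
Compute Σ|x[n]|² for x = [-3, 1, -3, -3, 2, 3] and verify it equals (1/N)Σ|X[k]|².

Time domain:
Σ|x[n]|² = |-3|² + |1|² + |-3|² + |-3|² + |2|² + |3|² = 41.0000

Frequency domain:
(1/6)Σ|X[k]|² = (1/6)(|-3|² + |2.5000+6.0622i|² + |-7.5000-2.5981i|² + |-5|² + |-7.5000+2.5981i|² + |2.5000-6.0622i|²) = (1/6)·246.0000 = 41.0000

Both sides agree, confirming Parseval's theorem.

Σ|x[n]|² = (1/N)Σ|X[k]|² = 41.0000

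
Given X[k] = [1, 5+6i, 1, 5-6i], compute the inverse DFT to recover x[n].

x[n] = (1/4) Σ(k=0 to 3) X[k] · e^(2πikn/4)

Computing each x[n]:
x[0] = 3
x[1] = -3
x[2] = -2
x[3] = 3

x = [3, -3, -2, 3]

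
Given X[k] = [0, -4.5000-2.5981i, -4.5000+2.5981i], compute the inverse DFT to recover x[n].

x[n] = (1/3) Σ(k=0 to 2) X[k] · e^(2πikn/3)

Computing each x[n]:
x[0] = -3
x[1] = 3
x[2] = 0

x = [-3, 3, 0]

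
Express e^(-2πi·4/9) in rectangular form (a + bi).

ω_9^4 = e^(-2πi·4/9)
= cos(-2π·4/9) + i·sin(-2π·4/9)
= cos(-8π/9) + i·sin(-8π/9)

ω_9^4 = cos(-8π/9) + i·sin(-8π/9) = -0.9397-0.3420i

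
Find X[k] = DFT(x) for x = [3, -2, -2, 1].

X[k] = Σ(n=0 to 3) x[n] · ω_4^(nk)
where ω_4 = e^(-2πi/4)

Computing each X[k]:
X[0] = 0
X[1] = 5+3i
X[2] = 2
X[3] = 5-3i

X = [0, 5+3i, 2, 5-3i]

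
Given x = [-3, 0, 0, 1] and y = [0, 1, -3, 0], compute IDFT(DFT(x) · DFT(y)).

(x ⊛ y)[n] = Σ(m=0 to 3) x[m] · y[(n-m) mod 4]

Computing each output sample:
(x ⊛ y)[0] = 1
(x ⊛ y)[1] = -6
(x ⊛ y)[2] = 9
(x ⊛ y)[3] = 0

x ⊛ y = [1, -6, 9, 0]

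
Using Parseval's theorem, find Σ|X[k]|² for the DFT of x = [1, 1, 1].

Parseval: Σ|x[n]|² = (1/N)Σ|X[k]|², so Σ|X[k]|² = N·Σ|x[n]|² = 3·3.0000

Σ|X[k]|² = N·Σ|x[n]|² = 3·3.0000 = 9.0000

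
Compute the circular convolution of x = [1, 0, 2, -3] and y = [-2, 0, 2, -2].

(x ⊛ y)[n] = Σ(m=0 to 3) x[m] · y[(n-m) mod 4]

Computing each output sample:
(x ⊛ y)[0] = 2
(x ⊛ y)[1] = -10
(x ⊛ y)[2] = 4
(x ⊛ y)[3] = 4

x ⊛ y = [2, -10, 4, 4]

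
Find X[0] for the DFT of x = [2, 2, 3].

X[0] = Σ(n=0 to 2) x[n] · ω_3^0 = Σ x[n]
= (2) + (2) + (3)

X[0] = 7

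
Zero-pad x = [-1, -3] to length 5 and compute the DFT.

Original 2-point DFT: [-4, 2]
Zero-padded 5-point DFT provides frequency interpolation.

DFT_5([x, 0, ...]) = [-4, -1.9271+2.8532i, 1.4271+1.7634i, 1.4271-1.7634i, -1.9271-2.8532i]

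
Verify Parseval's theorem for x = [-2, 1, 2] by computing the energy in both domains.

Time domain:
Σ|x[n]|² = |-2|² + |1|² + |2|² = 9.0000

Frequency domain:
(1/3)Σ|X[k]|² = (1/3)(|1|² + |-3.5000+0.8660i|² + |-3.5000-0.8660i|²) = (1/3)·27.0000 = 9.0000

Both sides agree, confirming Parseval's theorem.

Σ|x[n]|² = (1/N)Σ|X[k]|² = 9.0000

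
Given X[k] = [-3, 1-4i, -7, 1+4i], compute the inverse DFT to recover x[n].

x[n] = (1/4) Σ(k=0 to 3) X[k] · e^(2πikn/4)

Computing each x[n]:
x[0] = -2
x[1] = 3
x[2] = -3
x[3] = -1

x = [-2, 3, -3, -1]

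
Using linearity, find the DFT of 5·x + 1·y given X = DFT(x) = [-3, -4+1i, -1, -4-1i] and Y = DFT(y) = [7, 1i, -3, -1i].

By linearity: DFT(5x + 1y) = 5·DFT(x) + 1·DFT(y)
= 5·[-3, -4+1i, -1, -4-1i] + 1·[7, 1i, -3, -1i]

Computing element-wise:
Z[0] = 5·(-3) + 1·(7) = -8
Z[1] = 5·(-4+1i) + 1·(1i) = -20+6i
Z[2] = 5·(-1) + 1·(-3) = -8
Z[3] = 5·(-4-1i) + 1·(-1i) = -20-6i

DFT(5x + 1y) = 5·X + 1·Y = [-8, -20+6i, -8, -20-6i]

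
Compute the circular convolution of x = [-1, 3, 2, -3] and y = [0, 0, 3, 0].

(x ⊛ y)[n] = Σ(m=0 to 3) x[m] · y[(n-m) mod 4]

Computing each output sample:
(x ⊛ y)[0] = 6
(x ⊛ y)[1] = -9
(x ⊛ y)[2] = -3
(x ⊛ y)[3] = 9

x ⊛ y = [6, -9, -3, 9]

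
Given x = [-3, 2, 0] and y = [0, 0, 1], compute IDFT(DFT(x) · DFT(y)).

(x ⊛ y)[n] = Σ(m=0 to 2) x[m] · y[(n-m) mod 3]

Computing each output sample:
(x ⊛ y)[0] = 2
(x ⊛ y)[1] = 0
(x ⊛ y)[2] = -3

x ⊛ y = [2, 0, -3]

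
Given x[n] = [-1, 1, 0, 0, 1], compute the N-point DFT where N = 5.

X[k] = Σ(n=0 to 4) x[n] · ω_5^(nk)
where ω_5 = e^(-2πi/5)

Computing each X[k]:
X[0] = 1
X[1] = -0.3820
X[2] = -2.6180
X[3] = -2.6180
X[4] = -0.3820

X = [1, -0.3820, -2.6180, -2.6180, -0.3820]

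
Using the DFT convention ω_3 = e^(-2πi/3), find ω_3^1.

ω_3^1 = e^(-2πi·1/3)
= cos(-2π·1/3) + i·sin(-2π·1/3)
= cos(-2π/3) + i·sin(-2π/3)

ω_3^1 = cos(-2π/3) + i·sin(-2π/3) = -0.5000-0.8660i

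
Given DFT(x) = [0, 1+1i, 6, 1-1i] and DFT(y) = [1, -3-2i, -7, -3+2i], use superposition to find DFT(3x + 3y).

By linearity: DFT(3x + 3y) = 3·DFT(x) + 3·DFT(y)
= 3·[0, 1+1i, 6, 1-1i] + 3·[1, -3-2i, -7, -3+2i]

Computing element-wise:
Z[0] = 3·(0) + 3·(1) = 3
Z[1] = 3·(1+1i) + 3·(-3-2i) = -6-3i
Z[2] = 3·(6) + 3·(-7) = -3
Z[3] = 3·(1-1i) + 3·(-3+2i) = -6+3i

DFT(3x + 3y) = 3·X + 3·Y = [3, -6-3i, -3, -6+3i]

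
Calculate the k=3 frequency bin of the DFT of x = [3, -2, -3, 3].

X[3] = Σ(n=0 to 3) x[n] · ω_4^(3n) where ω_4 = e^(-2πi/4)
= (3)·ω_4^0 + (-2)·ω_4^3 + (-3)·ω_4^6 + (3)·ω_4^9

X[3] = 6-5i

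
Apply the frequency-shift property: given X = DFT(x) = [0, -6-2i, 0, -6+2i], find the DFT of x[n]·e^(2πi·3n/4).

Modulation property: DFT(ω_4^(-3n)·x[n]) = X[(k-3) mod 4], so circularly shift X by 3 positions.

X[k-3] = [-6-2i, 0, -6+2i, 0]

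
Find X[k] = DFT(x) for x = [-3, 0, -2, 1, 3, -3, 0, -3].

X[k] = Σ(n=0 to 7) x[n] · ω_8^(nk)
where ω_8 = e^(-2πi/8)

Computing each X[k]:
X[0] = -7
X[1] = -6.7071-2.9497i
X[2] = 2+1i
X[3] = -5.2929-6.9497i
X[4] = 3
X[5] = -5.2929+6.9497i
X[6] = 2-1i
X[7] = -6.7071+2.9497i

X = [-7, -6.7071-2.9497i, 2+1i, -5.2929-6.9497i, 3, -5.2929+6.9497i, 2-1i, -6.7071+2.9497i]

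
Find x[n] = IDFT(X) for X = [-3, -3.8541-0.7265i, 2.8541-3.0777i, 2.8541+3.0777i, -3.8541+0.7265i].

x[n] = (1/5) Σ(k=0 to 4) X[k] · e^(2πikn/5)

Computing each x[n]:
x[0] = -1
x[1] = -1
x[2] = 0
x[3] = 2
x[4] = -3

x = [-1, -1, 0, 2, -3]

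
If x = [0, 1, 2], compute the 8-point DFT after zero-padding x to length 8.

Original 3-point DFT: [3, -1.5000+0.8660i, -1.5000-0.8660i]
Zero-padded 8-point DFT provides frequency interpolation.

DFT_8([x, 0, ...]) = [3, 0.7071-2.7071i, -2-1i, -0.7071+1.2929i, 1, -0.7071-1.2929i, -2+1i, 0.7071+2.7071i]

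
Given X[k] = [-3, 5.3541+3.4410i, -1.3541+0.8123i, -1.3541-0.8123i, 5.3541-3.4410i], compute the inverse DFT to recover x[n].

x[n] = (1/5) Σ(k=0 to 4) X[k] · e^(2πikn/5)

Computing each x[n]:
x[0] = 1
x[1] = -1
x[2] = -3
x[3] = -2
x[4] = 2

x = [1, -1, -3, -2, 2]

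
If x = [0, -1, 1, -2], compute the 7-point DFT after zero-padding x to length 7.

Original 4-point DFT: [-2, -1-1i, 4, -1+1i]
Zero-padded 7-point DFT provides frequency interpolation.

DFT_7([x, 0, ...]) = [-2, 0.9559+0.6747i, -1.9254-0.1549i, 1.9695+3.1656i, 1.9695-3.1656i, -1.9254+0.1549i, 0.9559-0.6747i]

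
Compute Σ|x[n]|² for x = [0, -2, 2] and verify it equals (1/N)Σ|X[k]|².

Time domain:
Σ|x[n]|² = |0|² + |-2|² + |2|² = 8.0000

Frequency domain:
(1/3)Σ|X[k]|² = (1/3)(|0|² + |3.4641i|² + |-3.4641i|²) = (1/3)·24.0000 = 8.0000

Both sides agree, confirming Parseval's theorem.

Σ|x[n]|² = (1/N)Σ|X[k]|² = 8.0000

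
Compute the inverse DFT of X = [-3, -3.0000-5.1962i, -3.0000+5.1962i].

x[n] = (1/3) Σ(k=0 to 2) X[k] · e^(2πikn/3)

Computing each x[n]:
x[0] = -3
x[1] = 3
x[2] = -3

x = [-3, 3, -3]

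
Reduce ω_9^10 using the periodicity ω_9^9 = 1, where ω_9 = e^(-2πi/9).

Since ω_9^9 = 1, powers reduce modulo 9.
10 mod 9 = 1
So ω_9^10 = ω_9^1 = e^(-2πi·1/9)

ω_9^10 = ω_9^1 = 0.7660-0.6428i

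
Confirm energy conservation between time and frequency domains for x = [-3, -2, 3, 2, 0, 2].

Time domain:
Σ|x[n]|² = |-3|² + |-2|² + |3|² + |2|² + |0|² + |2|² = 30.0000

Frequency domain:
(1/6)Σ|X[k]|² = (1/6)(|2|² + |-6.5000+0.8660i|² + |-2.5000+6.0622i|² + |-2|² + |-2.5000-6.0622i|² + |-6.5000-0.8660i|²) = (1/6)·180.0000 = 30.0000

Both sides agree, confirming Parseval's theorem.

Σ|x[n]|² = (1/N)Σ|X[k]|² = 30.0000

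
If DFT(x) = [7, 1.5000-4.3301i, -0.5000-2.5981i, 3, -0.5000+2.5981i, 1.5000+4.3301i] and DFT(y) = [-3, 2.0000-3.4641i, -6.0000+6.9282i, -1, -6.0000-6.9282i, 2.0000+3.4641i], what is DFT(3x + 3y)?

By linearity: DFT(3x + 3y) = 3·DFT(x) + 3·DFT(y)
= 3·[7, 1.5000-4.3301i, -0.5000-2.5981i, 3, -0.5000+2.5981i, 1.5000+4.3301i] + 3·[-3, 2.0000-3.4641i, -6.0000+6.9282i, -1, -6.0000-6.9282i, 2.0000+3.4641i]

Computing element-wise:
Z[0] = 3·(7) + 3·(-3) = 12
Z[1] = 3·(1.5000-4.3301i) + 3·(2.0000-3.4641i) = 10.5000-23.3826i
Z[2] = 3·(-0.5000-2.5981i) + 3·(-6.0000+6.9282i) = -19.5000+12.9903i
Z[3] = 3·(3) + 3·(-1) = 6
Z[4] = 3·(-0.5000+2.5981i) + 3·(-6.0000-6.9282i) = -19.5000-12.9903i
Z[5] = 3·(1.5000+4.3301i) + 3·(2.0000+3.4641i) = 10.5000+23.3826i

DFT(3x + 3y) = 3·X + 3·Y = [12, 10.5000-23.3826i, -19.5000+12.9903i, 6, -19.5000-12.9903i, 10.5000+23.3826i]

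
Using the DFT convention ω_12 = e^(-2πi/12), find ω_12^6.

ω_12^6 = e^(-2πi·6/12)
= cos(-2π·6/12) + i·sin(-2π·6/12)
= cos(-12π/12) + i·sin(-12π/12)

ω_12^6 = cos(-12π/12) + i·sin(-12π/12) = -1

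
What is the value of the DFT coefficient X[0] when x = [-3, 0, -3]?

X[0] = Σ(n=0 to 2) x[n] · ω_3^0 = Σ x[n]
= (-3) + (0) + (-3)

X[0] = -6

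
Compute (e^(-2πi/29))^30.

Since ω_29^29 = 1, powers reduce modulo 29.
30 mod 29 = 1
So ω_29^30 = ω_29^1 = e^(-2πi·1/29)

ω_29^30 = ω_29^1 = 0.9766-0.2150i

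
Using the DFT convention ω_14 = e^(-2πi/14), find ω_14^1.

ω_14^1 = e^(-2πi·1/14)
= cos(-2π·1/14) + i·sin(-2π·1/14)
= cos(-2π/14) + i·sin(-2π/14)

ω_14^1 = cos(-2π/14) + i·sin(-2π/14) = 0.9010-0.4339i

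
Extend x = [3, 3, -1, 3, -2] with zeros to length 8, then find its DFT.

Original 5-point DFT: [6, 1.6910-2.4041i, 2.8090-6.7432i, 2.8090+6.7432i, 1.6910+2.4041i]
Zero-padded 8-point DFT provides frequency interpolation.

DFT_8([x, 0, ...]) = [6, 5.0000-3.2426i, 2, 5.0000-5.2426i, -6, 5.0000+5.2426i, 2, 5.0000+3.2426i]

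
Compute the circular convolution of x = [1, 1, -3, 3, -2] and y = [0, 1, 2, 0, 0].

(x ⊛ y)[n] = Σ(m=0 to 4) x[m] · y[(n-m) mod 5]

Computing each output sample:
(x ⊛ y)[0] = 4
(x ⊛ y)[1] = -3
(x ⊛ y)[2] = 3
(x ⊛ y)[3] = -1
(x ⊛ y)[4] = -3

x ⊛ y = [4, -3, 3, -1, -3]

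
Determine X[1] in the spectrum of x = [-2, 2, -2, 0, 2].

X[1] = Σ(n=0 to 4) x[n] · ω_5^(1n) where ω_5 = e^(-2πi/5)
= (-2)·ω_5^0 + (2)·ω_5^1 + (-2)·ω_5^2 + (0)·ω_5^3 + (2)·ω_5^4

X[1] = 0.8541+1.1756i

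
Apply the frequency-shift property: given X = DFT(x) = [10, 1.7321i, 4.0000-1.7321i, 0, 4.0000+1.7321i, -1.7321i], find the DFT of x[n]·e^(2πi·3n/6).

Modulation property: DFT(ω_6^(-3n)·x[n]) = X[(k-3) mod 6], so circularly shift X by 3 positions.

X[k-3] = [0, 4.0000+1.7321i, -1.7321i, 10, 1.7321i, 4.0000-1.7321i]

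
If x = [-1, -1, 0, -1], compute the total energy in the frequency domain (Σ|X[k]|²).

Parseval: Σ|x[n]|² = (1/N)Σ|X[k]|², so Σ|X[k]|² = N·Σ|x[n]|² = 4·3.0000

Σ|X[k]|² = N·Σ|x[n]|² = 4·3.0000 = 12.0000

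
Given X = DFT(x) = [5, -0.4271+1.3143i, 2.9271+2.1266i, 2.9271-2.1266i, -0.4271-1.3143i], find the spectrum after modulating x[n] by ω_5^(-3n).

Modulation property: DFT(ω_5^(-3n)·x[n]) = X[(k-3) mod 5], so circularly shift X by 3 positions.

X[k-3] = [2.9271+2.1266i, 2.9271-2.1266i, -0.4271-1.3143i, 5, -0.4271+1.3143i]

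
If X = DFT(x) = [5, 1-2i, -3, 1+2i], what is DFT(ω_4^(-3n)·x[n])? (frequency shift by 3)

Modulation property: DFT(ω_4^(-3n)·x[n]) = X[(k-3) mod 4], so circularly shift X by 3 positions.

X[k-3] = [1-2i, -3, 1+2i, 5]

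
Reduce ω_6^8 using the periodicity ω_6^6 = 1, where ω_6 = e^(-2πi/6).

Since ω_6^6 = 1, powers reduce modulo 6.
8 mod 6 = 2
So ω_6^8 = ω_6^2 = e^(-2πi·2/6)

ω_6^8 = ω_6^2 = -0.5000-0.8660i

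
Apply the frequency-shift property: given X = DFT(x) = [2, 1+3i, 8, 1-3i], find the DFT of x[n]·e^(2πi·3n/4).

Modulation property: DFT(ω_4^(-3n)·x[n]) = X[(k-3) mod 4], so circularly shift X by 3 positions.

X[k-3] = [1+3i, 8, 1-3i, 2]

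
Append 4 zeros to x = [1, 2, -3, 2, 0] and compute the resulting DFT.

Original 5-point DFT: [2, 2.4271+1.0368i, -0.9271-5.9309i, -0.9271+5.9309i, 2.4271-1.0368i]
Zero-padded 9-point DFT provides frequency interpolation.

DFT_9([x, 0, ...]) = [2, 1.0111-0.0632i, 3.1664+0.7885i, 3.5000-4.3301i, -4.1775-4.3445i, -4.1775+4.3445i, 3.5000+4.3301i, 3.1664-0.7885i, 1.0111+0.0632i]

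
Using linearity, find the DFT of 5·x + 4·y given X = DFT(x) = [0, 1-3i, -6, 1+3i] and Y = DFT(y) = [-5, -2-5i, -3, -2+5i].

By linearity: DFT(5x + 4y) = 5·DFT(x) + 4·DFT(y)
= 5·[0, 1-3i, -6, 1+3i] + 4·[-5, -2-5i, -3, -2+5i]

Computing element-wise:
Z[0] = 5·(0) + 4·(-5) = -20
Z[1] = 5·(1-3i) + 4·(-2-5i) = -3-35i
Z[2] = 5·(-6) + 4·(-3) = -42
Z[3] = 5·(1+3i) + 4·(-2+5i) = -3+35i

DFT(5x + 4y) = 5·X + 4·Y = [-20, -3-35i, -42, -3+35i]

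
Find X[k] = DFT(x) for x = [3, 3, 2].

X[k] = Σ(n=0 to 2) x[n] · ω_3^(nk)
where ω_3 = e^(-2πi/3)

Computing each X[k]:
X[0] = 8
X[1] = 0.5000-0.8660i
X[2] = 0.5000+0.8660i

X = [8, 0.5000-0.8660i, 0.5000+0.8660i]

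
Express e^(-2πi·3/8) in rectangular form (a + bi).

ω_8^3 = e^(-2πi·3/8)
= cos(-2π·3/8) + i·sin(-2π·3/8)
= cos(-6π/8) + i·sin(-6π/8)

ω_8^3 = cos(-6π/8) + i·sin(-6π/8) = -0.7071-0.7071i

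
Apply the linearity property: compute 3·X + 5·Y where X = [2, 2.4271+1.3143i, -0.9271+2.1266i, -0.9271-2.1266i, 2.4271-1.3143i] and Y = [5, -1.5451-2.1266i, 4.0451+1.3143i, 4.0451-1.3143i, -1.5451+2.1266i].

By linearity: DFT(3x + 5y) = 3·DFT(x) + 5·DFT(y)
= 3·[2, 2.4271+1.3143i, -0.9271+2.1266i, -0.9271-2.1266i, 2.4271-1.3143i] + 5·[5, -1.5451-2.1266i, 4.0451+1.3143i, 4.0451-1.3143i, -1.5451+2.1266i]

Computing element-wise:
Z[0] = 3·(2) + 5·(5) = 31
Z[1] = 3·(2.4271+1.3143i) + 5·(-1.5451-2.1266i) = -0.4442-6.6901i
Z[2] = 3·(-0.9271+2.1266i) + 5·(4.0451+1.3143i) = 17.4442+12.9513i
Z[3] = 3·(-0.9271-2.1266i) + 5·(4.0451-1.3143i) = 17.4442-12.9513i
Z[4] = 3·(2.4271-1.3143i) + 5·(-1.5451+2.1266i) = -0.4442+6.6901i

DFT(3x + 5y) = 3·X + 5·Y = [31, -0.4442-6.6901i, 17.4442+12.9513i, 17.4442-12.9513i, -0.4442+6.6901i]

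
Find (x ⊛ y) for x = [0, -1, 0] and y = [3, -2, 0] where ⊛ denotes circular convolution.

(x ⊛ y)[n] = Σ(m=0 to 2) x[m] · y[(n-m) mod 3]

Computing each output sample:
(x ⊛ y)[0] = 0
(x ⊛ y)[1] = -3
(x ⊛ y)[2] = 2

x ⊛ y = [0, -3, 2]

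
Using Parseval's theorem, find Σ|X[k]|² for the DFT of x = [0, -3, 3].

Parseval: Σ|x[n]|² = (1/N)Σ|X[k]|², so Σ|X[k]|² = N·Σ|x[n]|² = 3·18.0000

Σ|X[k]|² = N·Σ|x[n]|² = 3·18.0000 = 54.0000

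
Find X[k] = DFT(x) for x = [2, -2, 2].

X[k] = Σ(n=0 to 2) x[n] · ω_3^(nk)
where ω_3 = e^(-2πi/3)

Computing each X[k]:
X[0] = 2
X[1] = 2.0000+3.4641i
X[2] = 2.0000-3.4641i

X = [2, 2.0000+3.4641i, 2.0000-3.4641i]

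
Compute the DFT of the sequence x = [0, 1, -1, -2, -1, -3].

X[k] = Σ(n=0 to 5) x[n] · ω_6^(nk)
where ω_6 = e^(-2πi/6)

Computing each X[k]:
X[0] = -6
X[1] = 2.0000-3.4641i
X[2] = -3.4641i
X[3] = 2
X[4] = 3.4641i
X[5] = 2.0000+3.4641i

X = [-6, 2.0000-3.4641i, -3.4641i, 2, 3.4641i, 2.0000+3.4641i]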